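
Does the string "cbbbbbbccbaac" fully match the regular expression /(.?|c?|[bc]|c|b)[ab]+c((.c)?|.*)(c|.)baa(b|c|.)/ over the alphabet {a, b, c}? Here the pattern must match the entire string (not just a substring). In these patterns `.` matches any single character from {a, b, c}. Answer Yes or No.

Yes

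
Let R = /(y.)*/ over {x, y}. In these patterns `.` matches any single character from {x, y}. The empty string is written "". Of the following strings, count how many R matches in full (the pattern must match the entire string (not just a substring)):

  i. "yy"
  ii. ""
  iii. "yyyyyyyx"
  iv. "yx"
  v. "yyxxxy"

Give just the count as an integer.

4

i. "yy" → match
ii. "" → match
iii. "yyyyyyyx" → match
iv. "yx" → match
v. "yyxxxy" → no match
Total matched: 4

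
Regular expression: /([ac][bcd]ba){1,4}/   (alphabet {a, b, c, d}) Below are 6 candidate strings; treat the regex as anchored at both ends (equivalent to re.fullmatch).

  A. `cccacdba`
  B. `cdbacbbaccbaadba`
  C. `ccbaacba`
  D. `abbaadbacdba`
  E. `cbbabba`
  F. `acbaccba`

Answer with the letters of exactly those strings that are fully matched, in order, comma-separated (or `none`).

B, C, D, F

A → no match
B → match
C → match
D → match
E → no match
F → match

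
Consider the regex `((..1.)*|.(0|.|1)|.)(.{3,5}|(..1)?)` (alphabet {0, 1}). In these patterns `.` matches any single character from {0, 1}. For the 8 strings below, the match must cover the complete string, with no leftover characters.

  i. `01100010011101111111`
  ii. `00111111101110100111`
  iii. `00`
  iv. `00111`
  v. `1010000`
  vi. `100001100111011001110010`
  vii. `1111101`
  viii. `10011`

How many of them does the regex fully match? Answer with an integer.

i → match
ii → match
iii. `00` → match
iv. `00111` → match
v. `1010000` → match
vi → no match
vii. `1111101` → match
viii. `10011` → match
Total matched: 7

7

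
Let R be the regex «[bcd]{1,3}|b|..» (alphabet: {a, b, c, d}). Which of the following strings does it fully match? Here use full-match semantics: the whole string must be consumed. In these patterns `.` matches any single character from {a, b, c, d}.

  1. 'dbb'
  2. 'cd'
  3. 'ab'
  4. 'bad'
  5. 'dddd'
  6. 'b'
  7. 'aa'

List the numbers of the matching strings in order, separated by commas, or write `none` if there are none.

1. 'dbb' → match
2. 'cd' → match
3. 'ab' → match
4. 'bad' → no match
5. 'dddd' → no match
6. 'b' → match
7. 'aa' → match

1, 2, 3, 6, 7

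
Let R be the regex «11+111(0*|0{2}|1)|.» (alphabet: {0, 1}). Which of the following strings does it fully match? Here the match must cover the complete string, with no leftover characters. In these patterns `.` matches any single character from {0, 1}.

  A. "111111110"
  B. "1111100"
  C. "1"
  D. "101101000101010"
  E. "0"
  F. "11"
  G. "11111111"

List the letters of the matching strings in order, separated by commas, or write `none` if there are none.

A → match
B → match
C → match
D → no match
E → match
F → no match
G → match

A, B, C, E, G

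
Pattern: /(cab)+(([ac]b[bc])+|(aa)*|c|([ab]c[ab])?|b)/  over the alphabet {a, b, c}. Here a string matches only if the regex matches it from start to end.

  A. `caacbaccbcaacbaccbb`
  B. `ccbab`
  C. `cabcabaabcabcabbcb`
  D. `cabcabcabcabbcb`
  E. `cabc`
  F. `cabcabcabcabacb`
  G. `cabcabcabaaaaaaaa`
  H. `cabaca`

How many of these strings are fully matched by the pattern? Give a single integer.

A → no match — must start with `cab`
B → no match — must start with `cab`
C → no match
D → match
E → match
F → match
G → match
H → match
Total matched: 5

5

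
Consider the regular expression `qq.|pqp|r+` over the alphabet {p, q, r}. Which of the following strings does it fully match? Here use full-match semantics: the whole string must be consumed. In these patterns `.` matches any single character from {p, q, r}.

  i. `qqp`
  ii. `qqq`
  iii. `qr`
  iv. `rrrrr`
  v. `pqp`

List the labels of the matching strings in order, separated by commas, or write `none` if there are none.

i, ii, iv, v

i → match
ii → match
iii → no match
iv → match
v → match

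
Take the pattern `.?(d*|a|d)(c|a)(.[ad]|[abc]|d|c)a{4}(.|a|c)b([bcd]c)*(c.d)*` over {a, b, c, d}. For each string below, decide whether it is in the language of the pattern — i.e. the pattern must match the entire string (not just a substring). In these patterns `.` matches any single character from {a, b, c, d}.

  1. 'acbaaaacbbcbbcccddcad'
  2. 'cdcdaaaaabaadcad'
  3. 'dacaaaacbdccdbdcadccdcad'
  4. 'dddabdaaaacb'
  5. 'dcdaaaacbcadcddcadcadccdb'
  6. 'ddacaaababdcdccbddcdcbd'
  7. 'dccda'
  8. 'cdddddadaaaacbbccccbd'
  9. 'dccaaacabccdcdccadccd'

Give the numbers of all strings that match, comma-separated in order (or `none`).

1 → no match
2 → no match
3 → no match
4 → match
5 → no match
6 → no match
7 → no match
8 → match
9 → no match

4, 8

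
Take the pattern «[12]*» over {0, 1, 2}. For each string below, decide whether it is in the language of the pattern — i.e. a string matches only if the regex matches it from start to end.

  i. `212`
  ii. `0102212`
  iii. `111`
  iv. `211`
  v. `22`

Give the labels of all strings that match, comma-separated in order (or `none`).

i, iii, iv, v

i → match
ii → no match
iii → match
iv → match
v → match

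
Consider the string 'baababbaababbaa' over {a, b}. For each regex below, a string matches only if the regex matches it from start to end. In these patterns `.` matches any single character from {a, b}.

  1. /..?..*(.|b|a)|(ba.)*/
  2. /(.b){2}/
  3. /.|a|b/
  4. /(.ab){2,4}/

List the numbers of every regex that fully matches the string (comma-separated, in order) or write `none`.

1

1 → match
2 → no match — must end with 'b'
3 → no match
4 → no match — must end with 'ab'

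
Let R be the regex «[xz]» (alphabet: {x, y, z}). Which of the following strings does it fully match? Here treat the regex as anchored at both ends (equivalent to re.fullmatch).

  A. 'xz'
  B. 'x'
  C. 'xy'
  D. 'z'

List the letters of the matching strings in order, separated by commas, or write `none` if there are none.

B, D

A → no match
B → match
C → no match
D → match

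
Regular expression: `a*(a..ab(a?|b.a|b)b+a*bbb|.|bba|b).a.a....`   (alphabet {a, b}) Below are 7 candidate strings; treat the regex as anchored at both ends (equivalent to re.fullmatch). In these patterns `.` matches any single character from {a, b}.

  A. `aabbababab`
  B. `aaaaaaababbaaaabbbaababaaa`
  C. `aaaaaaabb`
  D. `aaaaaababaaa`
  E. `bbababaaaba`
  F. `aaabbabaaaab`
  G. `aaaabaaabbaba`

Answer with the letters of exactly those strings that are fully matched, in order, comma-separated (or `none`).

A → no match
B → match
C → match
D → match
E → match
F → match
G → no match

B, C, D, E, F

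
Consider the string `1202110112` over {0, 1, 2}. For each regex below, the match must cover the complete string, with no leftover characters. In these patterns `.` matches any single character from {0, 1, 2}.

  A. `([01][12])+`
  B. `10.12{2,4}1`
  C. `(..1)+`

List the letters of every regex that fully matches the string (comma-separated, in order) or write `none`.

A → match
B → no match — must start with `10`
C → no match — must end with `1`

A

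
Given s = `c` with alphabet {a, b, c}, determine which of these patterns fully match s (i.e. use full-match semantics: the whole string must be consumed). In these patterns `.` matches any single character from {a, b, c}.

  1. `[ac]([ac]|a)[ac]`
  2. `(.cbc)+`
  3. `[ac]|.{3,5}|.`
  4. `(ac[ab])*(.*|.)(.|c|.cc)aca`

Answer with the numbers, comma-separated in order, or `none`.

3

1 → no match
2 → no match — must end with `cbc`
3 → match
4 → no match — must end with `aca`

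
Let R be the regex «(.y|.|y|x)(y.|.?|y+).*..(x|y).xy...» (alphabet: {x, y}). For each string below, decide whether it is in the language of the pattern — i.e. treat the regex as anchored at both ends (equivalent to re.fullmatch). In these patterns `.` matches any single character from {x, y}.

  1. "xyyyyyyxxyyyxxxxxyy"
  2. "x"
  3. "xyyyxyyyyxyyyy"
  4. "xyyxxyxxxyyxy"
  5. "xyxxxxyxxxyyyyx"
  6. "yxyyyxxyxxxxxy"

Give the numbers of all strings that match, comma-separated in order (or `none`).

1 → no match
2 → no match
3 → match
4 → match
5 → no match
6 → no match

3, 4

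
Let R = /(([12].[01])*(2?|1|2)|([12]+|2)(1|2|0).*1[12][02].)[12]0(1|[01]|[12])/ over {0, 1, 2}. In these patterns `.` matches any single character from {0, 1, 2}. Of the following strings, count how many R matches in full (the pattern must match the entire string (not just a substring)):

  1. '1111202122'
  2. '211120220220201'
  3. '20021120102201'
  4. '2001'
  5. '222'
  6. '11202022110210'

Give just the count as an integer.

1

1 → no match
2 → match
3 → no match
4 → no match
5 → no match
6 → no match
Total matched: 1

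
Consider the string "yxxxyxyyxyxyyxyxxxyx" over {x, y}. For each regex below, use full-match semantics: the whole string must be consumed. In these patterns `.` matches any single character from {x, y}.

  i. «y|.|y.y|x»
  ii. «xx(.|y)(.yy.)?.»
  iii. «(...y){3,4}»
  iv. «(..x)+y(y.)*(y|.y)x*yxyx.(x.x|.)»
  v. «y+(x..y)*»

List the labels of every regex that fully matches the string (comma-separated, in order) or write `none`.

i → no match
ii → no match — must start with "xx"
iii → no match — must end with "y"
iv → match
v → no match

iv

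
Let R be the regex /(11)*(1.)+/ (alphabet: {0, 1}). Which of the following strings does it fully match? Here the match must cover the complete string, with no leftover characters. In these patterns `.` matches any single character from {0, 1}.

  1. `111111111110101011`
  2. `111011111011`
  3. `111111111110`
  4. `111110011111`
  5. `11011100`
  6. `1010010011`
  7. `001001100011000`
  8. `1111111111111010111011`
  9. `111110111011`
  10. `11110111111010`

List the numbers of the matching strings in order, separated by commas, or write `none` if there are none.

1, 2, 3, 8, 9

1 → match
2 → match
3 → match
4 → no match
5 → no match
6 → no match
7 → no match
8 → match
9 → match
10 → no match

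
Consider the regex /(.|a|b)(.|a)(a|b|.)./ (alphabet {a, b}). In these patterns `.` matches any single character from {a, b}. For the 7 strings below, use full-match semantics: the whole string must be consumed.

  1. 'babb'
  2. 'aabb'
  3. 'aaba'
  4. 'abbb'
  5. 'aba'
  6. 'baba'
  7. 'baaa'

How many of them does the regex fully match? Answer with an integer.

1 → match
2 → match
3 → match
4 → match
5 → no match
6 → match
7 → match
Total matched: 6

6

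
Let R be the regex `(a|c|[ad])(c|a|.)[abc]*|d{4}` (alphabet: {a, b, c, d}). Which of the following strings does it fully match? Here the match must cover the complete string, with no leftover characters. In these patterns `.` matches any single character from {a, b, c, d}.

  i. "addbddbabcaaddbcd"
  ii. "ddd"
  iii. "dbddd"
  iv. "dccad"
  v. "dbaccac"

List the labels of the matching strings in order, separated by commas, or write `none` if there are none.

v

i → no match
ii → no match
iii → no match
iv → no match
v → match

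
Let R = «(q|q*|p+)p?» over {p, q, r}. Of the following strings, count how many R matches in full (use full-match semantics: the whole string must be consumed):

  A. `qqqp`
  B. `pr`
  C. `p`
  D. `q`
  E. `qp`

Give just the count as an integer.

A → match
B → no match
C → match
D → match
E → match
Total matched: 4

4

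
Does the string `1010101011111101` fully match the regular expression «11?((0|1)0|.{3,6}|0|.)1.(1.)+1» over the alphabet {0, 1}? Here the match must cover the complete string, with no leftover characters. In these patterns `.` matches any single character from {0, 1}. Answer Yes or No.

No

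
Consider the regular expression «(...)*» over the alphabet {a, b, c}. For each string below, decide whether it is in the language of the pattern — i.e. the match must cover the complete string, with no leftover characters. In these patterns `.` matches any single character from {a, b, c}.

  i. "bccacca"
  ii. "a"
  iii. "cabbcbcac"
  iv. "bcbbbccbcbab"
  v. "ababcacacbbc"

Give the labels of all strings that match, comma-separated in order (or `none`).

iii, iv, v

i. "bccacca" → no match
ii. "a" → no match
iii. "cabbcbcac" → match
iv. "bcbbbccbcbab" → match
v. "ababcacacbbc" → match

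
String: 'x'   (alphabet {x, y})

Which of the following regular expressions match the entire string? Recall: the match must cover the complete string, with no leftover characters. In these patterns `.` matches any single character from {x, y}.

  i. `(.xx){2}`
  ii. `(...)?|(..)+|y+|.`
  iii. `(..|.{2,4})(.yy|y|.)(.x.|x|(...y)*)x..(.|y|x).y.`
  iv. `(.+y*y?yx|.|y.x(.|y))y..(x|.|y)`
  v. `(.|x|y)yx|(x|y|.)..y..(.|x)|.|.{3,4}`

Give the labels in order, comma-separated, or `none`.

ii, v

i → no match — must end with 'xx'
ii → match
iii → no match
iv → no match
v → match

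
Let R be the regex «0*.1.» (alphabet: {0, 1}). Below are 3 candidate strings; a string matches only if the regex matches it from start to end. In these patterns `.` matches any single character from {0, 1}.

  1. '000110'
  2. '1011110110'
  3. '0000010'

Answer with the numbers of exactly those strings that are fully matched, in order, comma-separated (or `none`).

1 → match
2 → no match
3 → match

1, 3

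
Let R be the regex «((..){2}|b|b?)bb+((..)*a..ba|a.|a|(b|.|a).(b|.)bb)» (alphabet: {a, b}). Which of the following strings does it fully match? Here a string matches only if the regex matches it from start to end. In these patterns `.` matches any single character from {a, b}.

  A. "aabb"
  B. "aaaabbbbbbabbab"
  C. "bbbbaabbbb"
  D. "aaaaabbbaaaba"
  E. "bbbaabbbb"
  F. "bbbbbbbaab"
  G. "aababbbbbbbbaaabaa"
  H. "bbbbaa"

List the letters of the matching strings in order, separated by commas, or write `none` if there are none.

H

A. "aabb" → no match
B → no match
C. "bbbbaabbbb" → no match
D → no match
E. "bbbaabbbb" → no match
F. "bbbbbbbaab" → no match
G → no match
H. "bbbbaa" → match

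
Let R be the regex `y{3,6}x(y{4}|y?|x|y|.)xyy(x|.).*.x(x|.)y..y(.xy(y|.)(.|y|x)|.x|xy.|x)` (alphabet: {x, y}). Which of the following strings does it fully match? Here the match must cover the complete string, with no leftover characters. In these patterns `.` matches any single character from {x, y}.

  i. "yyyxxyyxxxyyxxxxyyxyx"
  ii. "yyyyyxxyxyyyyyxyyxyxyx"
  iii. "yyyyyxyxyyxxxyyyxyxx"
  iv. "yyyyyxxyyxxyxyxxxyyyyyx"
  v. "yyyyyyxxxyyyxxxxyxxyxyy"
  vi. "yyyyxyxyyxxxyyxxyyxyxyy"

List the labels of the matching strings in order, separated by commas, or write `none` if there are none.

i → match
ii → no match
iii → match
iv → match
v → match
vi → match

i, iii, iv, v, vi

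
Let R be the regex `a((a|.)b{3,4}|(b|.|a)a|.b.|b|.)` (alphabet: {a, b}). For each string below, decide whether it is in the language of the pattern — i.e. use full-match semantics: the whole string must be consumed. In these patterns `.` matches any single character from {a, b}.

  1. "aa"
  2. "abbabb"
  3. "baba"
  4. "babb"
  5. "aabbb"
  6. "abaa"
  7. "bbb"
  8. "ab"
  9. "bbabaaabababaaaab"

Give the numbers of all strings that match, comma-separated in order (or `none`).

1 → match
2 → no match
3 → no match — must start with "a"
4 → no match — must start with "a"
5 → match
6 → no match
7 → no match — must start with "a"
8 → match
9 → no match — must start with "a"

1, 5, 8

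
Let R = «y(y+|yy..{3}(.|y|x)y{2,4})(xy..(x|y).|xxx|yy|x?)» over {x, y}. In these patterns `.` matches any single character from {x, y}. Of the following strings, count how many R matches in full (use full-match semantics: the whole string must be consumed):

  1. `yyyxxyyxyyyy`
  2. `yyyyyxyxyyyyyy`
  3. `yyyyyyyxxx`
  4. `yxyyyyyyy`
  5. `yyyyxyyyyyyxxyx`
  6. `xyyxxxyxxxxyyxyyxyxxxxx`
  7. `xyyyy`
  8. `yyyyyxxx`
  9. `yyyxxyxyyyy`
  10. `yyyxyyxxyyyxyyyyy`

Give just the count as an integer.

1 → match
2 → match
3 → match
4 → no match
5 → no match
6 → no match — must start with `y`
7 → no match — must start with `y`
8 → match
9 → match
10 → match
Total matched: 6

6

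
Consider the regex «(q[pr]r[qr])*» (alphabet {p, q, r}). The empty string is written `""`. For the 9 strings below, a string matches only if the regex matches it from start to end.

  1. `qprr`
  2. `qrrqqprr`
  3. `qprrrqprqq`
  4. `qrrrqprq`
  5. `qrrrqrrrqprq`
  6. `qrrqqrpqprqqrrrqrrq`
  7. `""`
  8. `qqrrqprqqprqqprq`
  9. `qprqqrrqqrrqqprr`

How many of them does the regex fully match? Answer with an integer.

6

1 → match
2 → match
3 → no match
4 → match
5 → match
6 → no match
7 → match
8 → no match
9 → match
Total matched: 6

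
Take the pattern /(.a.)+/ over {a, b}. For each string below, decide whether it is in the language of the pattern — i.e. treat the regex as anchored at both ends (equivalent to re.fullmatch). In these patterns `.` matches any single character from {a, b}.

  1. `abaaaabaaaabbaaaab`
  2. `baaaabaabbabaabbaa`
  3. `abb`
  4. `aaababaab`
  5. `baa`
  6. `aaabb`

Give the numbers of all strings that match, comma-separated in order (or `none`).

1 → no match
2 → match
3. `abb` → no match
4. `aaababaab` → match
5. `baa` → match
6. `aaabb` → no match

2, 4, 5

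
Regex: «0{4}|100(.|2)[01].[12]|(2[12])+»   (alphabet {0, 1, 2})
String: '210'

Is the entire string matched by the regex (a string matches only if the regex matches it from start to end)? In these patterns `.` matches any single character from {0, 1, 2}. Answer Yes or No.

No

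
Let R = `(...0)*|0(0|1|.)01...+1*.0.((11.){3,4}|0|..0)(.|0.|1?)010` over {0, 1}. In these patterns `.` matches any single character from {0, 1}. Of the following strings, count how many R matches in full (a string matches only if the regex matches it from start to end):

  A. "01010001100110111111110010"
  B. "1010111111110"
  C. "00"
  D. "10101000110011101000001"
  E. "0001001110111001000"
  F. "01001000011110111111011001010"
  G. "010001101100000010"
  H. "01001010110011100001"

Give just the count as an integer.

1

A → match
B → no match
C. "00" → no match
D → no match
E → no match
F → no match
G → no match
H → no match
Total matched: 1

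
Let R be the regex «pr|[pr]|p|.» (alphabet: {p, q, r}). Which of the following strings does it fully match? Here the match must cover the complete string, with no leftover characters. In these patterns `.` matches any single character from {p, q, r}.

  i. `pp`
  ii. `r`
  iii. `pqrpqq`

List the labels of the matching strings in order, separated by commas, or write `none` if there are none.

i. `pp` → no match
ii. `r` → match
iii. `pqrpqq` → no match

ii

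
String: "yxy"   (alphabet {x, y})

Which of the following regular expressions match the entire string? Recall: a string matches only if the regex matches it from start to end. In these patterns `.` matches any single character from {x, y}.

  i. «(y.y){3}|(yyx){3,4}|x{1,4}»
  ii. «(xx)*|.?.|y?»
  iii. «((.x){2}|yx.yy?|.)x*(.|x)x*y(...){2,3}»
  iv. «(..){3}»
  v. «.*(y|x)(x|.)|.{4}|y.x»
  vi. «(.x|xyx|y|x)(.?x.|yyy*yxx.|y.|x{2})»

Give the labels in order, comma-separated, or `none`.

v, vi

i → no match
ii → no match
iii → no match
iv → no match
v → match
vi → match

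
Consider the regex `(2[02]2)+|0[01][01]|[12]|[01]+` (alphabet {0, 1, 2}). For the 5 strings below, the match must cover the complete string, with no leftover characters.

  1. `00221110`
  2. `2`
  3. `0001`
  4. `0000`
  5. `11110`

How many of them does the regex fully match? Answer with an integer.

1. `00221110` → no match
2. `2` → match
3. `0001` → match
4. `0000` → match
5. `11110` → match
Total matched: 4

4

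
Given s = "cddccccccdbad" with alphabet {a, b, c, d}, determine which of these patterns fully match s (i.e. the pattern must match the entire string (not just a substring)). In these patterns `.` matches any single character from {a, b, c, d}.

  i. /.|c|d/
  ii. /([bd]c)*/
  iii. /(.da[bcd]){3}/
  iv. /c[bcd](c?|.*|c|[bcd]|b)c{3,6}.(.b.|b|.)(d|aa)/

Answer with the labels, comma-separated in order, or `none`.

iv

i → no match
ii → no match
iii → no match
iv → match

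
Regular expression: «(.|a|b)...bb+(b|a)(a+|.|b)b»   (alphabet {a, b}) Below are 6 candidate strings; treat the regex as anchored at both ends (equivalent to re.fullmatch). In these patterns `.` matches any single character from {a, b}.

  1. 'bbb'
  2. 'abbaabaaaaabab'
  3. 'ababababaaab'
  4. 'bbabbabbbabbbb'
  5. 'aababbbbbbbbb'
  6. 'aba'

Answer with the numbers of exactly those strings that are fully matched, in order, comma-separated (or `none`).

5

1 → no match
2 → no match
3 → no match
4 → no match
5 → match
6 → no match — must end with 'b'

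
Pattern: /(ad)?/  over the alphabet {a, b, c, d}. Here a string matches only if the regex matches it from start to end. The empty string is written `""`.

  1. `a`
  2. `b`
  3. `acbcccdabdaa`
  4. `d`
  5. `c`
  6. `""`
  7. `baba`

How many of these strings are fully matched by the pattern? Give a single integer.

1 → no match
2 → no match
3 → no match
4 → no match
5 → no match
6 → match
7 → no match
Total matched: 1

1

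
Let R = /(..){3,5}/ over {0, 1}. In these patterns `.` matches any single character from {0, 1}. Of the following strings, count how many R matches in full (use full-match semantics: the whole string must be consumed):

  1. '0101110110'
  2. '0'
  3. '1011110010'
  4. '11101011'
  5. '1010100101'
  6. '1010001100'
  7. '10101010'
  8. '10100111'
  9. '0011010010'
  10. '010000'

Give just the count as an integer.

9

1 → match
2 → no match
3 → match
4 → match
5 → match
6 → match
7 → match
8 → match
9 → match
10 → match
Total matched: 9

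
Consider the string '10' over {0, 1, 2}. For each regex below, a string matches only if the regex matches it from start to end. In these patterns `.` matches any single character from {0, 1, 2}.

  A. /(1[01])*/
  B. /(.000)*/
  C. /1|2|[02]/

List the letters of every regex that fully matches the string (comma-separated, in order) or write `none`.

A → match
B → no match
C → no match

A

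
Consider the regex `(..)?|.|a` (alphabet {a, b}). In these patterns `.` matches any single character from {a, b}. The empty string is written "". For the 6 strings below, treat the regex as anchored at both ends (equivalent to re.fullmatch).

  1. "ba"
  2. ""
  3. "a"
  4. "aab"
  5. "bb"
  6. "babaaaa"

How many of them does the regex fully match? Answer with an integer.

1 → match
2 → match
3 → match
4 → no match
5 → match
6 → no match
Total matched: 4

4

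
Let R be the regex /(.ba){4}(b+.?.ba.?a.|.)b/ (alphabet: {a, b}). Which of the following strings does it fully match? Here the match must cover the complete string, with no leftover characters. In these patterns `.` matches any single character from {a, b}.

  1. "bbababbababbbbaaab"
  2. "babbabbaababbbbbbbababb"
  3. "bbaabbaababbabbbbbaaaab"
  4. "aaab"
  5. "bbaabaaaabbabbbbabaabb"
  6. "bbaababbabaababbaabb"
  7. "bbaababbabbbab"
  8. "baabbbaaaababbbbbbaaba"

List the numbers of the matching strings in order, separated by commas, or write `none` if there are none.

none

1 → no match
2 → no match
3 → no match
4 → no match
5 → no match
6 → no match
7 → no match
8 → no match — must end with "b"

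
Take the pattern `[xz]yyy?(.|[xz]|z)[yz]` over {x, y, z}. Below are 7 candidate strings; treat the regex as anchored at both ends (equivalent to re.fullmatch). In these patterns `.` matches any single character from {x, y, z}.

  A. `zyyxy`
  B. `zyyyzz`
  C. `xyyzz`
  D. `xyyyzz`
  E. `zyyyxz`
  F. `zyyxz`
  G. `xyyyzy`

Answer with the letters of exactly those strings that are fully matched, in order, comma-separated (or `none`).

A, B, C, D, E, F, G

A → match
B → match
C → match
D → match
E → match
F → match
G → match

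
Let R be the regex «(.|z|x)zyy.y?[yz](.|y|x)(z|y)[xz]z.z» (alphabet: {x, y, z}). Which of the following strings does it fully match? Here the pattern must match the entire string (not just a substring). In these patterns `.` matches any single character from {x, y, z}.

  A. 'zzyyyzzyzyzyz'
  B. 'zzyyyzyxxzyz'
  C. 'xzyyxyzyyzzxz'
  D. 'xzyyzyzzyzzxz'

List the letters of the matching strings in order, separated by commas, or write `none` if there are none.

C, D

A → no match
B → no match
C → match
D → match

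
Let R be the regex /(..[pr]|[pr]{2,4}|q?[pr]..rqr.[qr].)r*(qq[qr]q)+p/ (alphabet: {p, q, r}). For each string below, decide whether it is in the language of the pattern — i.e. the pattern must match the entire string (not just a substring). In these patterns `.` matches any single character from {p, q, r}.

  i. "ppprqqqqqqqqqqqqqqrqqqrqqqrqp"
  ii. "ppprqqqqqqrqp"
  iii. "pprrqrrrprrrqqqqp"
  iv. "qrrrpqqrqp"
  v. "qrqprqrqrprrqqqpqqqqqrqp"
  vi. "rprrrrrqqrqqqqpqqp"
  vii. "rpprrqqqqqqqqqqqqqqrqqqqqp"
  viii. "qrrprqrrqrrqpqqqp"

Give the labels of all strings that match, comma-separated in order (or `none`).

i → match
ii → match
iii → match
iv → no match
v → no match
vi → no match
vii → match
viii → no match

i, ii, iii, vii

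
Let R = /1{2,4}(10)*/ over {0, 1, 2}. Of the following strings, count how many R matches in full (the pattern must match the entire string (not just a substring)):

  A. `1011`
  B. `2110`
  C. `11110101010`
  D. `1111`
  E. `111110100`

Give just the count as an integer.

A → no match
B → no match — must start with `1`
C → match
D → match
E → no match
Total matched: 2

2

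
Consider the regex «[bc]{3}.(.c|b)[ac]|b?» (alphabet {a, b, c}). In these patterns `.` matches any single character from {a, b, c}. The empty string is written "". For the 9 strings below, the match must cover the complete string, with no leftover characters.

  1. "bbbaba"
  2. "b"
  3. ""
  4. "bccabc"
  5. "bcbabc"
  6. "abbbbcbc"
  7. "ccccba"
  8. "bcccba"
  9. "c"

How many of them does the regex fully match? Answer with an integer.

1 → match
2 → match
3 → match
4 → match
5 → match
6 → no match
7 → match
8 → match
9 → no match
Total matched: 7

7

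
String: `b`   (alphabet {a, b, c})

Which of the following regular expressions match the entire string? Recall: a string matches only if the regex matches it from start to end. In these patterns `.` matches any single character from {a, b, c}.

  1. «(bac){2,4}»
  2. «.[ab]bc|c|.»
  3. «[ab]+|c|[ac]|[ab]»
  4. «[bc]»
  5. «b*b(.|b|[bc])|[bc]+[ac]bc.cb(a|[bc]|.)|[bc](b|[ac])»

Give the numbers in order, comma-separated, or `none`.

1 → no match — must start with `bac`
2 → match
3 → match
4 → match
5 → no match

2, 3, 4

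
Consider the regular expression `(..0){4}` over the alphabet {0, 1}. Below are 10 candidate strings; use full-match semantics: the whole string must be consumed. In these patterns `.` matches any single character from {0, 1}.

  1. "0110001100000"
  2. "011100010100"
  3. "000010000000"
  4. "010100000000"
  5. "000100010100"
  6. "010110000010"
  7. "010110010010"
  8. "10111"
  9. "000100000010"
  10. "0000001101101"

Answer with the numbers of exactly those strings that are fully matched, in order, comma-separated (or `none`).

3, 4, 5, 6, 7, 9

1 → no match
2. "011100010100" → no match
3. "000010000000" → match
4. "010100000000" → match
5. "000100010100" → match
6. "010110000010" → match
7. "010110010010" → match
8. "10111" → no match — must end with "0"
9. "000100000010" → match
10 → no match — must end with "0"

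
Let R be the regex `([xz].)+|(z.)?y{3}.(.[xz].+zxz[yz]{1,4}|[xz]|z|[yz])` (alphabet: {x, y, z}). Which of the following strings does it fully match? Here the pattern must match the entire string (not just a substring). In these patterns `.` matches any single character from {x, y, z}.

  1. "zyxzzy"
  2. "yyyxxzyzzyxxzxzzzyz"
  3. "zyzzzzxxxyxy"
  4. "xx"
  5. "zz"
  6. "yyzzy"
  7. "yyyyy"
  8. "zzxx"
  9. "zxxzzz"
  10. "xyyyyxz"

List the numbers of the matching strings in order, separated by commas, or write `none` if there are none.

1 → match
2 → match
3 → match
4 → match
5 → match
6 → no match
7 → match
8 → match
9 → match
10 → no match

1, 2, 3, 4, 5, 7, 8, 9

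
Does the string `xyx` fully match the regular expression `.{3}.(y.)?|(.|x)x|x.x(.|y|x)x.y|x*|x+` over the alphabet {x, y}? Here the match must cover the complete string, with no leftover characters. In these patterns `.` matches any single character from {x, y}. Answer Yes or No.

No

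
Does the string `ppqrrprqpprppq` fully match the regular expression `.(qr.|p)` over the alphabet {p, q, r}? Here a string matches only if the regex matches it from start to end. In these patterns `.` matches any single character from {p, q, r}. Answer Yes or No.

No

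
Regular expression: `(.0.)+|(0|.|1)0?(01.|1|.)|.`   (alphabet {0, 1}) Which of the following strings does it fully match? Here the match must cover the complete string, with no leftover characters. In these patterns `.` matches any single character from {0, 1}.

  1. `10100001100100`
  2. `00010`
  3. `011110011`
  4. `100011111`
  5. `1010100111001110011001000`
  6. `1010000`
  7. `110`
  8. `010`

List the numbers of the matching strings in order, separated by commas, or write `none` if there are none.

1 → no match
2 → match
3 → no match
4 → no match
5 → no match
6 → no match
7 → no match
8 → no match

2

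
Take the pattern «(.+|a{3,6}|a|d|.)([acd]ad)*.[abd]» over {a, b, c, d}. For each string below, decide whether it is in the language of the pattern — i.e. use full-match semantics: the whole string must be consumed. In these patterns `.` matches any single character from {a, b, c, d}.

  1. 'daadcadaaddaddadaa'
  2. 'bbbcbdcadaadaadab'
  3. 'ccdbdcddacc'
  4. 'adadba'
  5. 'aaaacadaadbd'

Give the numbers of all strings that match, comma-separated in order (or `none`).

1 → match
2 → match
3. 'ccdbdcddacc' → no match
4. 'adadba' → match
5. 'aaaacadaadbd' → match

1, 2, 4, 5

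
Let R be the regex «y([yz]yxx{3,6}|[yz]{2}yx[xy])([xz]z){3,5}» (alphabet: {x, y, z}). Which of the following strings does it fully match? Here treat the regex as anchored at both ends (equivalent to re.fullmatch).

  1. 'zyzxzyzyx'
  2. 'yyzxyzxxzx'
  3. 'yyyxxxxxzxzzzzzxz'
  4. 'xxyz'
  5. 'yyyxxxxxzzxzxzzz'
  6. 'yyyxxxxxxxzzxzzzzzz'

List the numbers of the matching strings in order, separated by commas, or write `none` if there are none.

1 → no match — must start with 'y'
2 → no match — must end with 'z'
3 → match
4 → no match — must start with 'y'
5 → match
6 → no match

3, 5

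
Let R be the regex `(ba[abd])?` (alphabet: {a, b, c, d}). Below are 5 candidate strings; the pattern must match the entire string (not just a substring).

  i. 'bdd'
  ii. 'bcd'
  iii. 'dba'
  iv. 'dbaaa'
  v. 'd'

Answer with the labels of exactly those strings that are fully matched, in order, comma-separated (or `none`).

none

i → no match
ii → no match
iii → no match
iv → no match
v → no match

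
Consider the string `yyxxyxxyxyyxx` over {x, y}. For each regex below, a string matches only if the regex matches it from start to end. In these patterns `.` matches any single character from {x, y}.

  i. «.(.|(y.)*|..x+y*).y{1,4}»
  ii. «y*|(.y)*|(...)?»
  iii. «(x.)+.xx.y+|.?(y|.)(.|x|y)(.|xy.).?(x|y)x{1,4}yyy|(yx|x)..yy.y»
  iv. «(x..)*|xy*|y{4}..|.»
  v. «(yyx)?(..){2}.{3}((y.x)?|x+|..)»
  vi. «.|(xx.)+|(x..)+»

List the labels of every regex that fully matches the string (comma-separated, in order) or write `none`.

i → no match — must end with `y`
ii → no match
iii → no match
iv → no match
v → match
vi → no match

v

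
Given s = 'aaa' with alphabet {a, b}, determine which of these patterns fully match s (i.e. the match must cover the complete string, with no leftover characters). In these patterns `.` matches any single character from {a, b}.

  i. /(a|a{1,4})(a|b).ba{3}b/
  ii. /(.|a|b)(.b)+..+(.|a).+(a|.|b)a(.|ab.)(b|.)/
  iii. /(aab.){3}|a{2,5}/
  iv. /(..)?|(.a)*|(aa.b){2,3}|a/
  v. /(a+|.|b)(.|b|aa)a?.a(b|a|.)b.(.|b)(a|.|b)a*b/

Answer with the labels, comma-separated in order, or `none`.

i → no match — must end with 'ab'
ii → no match
iii → match
iv → no match
v → no match — must end with 'b'

iii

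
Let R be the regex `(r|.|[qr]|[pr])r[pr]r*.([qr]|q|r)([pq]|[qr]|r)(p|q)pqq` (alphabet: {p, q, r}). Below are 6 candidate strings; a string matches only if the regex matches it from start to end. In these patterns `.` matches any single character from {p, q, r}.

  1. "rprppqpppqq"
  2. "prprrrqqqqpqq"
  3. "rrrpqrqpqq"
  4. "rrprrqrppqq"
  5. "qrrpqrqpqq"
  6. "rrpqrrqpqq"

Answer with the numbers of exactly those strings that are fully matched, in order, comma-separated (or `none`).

1 → no match
2 → match
3 → match
4 → match
5 → match
6 → match

2, 3, 4, 5, 6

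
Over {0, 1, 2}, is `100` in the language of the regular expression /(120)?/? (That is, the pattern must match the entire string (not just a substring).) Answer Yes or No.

No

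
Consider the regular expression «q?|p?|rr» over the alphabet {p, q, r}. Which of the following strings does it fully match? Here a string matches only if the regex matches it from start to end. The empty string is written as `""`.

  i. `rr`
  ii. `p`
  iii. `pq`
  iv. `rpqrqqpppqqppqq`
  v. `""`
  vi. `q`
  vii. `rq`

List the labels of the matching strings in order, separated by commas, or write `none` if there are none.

i. `rr` → match
ii. `p` → match
iii. `pq` → no match
iv → no match
v. `""` → match
vi. `q` → match
vii. `rq` → no match

i, ii, v, vi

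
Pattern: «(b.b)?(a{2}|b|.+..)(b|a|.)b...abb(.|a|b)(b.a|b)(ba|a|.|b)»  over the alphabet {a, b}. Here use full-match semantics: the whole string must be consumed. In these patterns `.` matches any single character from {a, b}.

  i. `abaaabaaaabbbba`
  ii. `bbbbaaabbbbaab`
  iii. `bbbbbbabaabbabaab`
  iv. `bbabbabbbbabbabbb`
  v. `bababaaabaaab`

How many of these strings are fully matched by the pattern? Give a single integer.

3

i → match
ii → match
iii → match
iv → no match
v → no match
Total matched: 3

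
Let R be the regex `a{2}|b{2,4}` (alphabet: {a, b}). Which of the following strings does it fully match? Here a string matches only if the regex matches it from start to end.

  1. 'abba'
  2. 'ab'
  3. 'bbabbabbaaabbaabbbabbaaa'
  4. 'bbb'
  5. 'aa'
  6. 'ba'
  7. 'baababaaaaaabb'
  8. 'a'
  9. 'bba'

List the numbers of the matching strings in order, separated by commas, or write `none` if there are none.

1. 'abba' → no match
2. 'ab' → no match
3 → no match
4. 'bbb' → match
5. 'aa' → match
6. 'ba' → no match
7 → no match
8. 'a' → no match
9. 'bba' → no match

4, 5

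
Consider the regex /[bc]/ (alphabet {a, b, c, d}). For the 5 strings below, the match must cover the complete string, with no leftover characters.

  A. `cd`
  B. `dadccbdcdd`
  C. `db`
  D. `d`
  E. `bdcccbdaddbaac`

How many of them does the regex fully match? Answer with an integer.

A → no match
B → no match
C → no match
D → no match
E → no match
Total matched: 0

0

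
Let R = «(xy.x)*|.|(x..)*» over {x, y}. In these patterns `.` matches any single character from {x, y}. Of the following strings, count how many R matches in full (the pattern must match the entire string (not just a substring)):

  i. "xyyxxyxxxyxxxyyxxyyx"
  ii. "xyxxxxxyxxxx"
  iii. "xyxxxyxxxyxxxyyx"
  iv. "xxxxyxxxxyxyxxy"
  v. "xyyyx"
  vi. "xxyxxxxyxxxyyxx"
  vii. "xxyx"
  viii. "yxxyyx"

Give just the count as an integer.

3

i → match
ii → match
iii → match
iv → no match
v → no match
vi → no match
vii → no match
viii → no match
Total matched: 3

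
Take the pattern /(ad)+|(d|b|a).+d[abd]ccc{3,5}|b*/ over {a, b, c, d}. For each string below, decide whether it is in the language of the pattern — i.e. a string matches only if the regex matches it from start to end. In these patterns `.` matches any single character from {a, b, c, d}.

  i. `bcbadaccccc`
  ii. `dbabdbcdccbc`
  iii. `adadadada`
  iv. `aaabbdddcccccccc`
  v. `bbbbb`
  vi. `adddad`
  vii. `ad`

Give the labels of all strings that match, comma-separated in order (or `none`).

i, v, vii

i. `bcbadaccccc` → match
ii. `dbabdbcdccbc` → no match
iii. `adadadada` → no match
iv → no match
v. `bbbbb` → match
vi. `adddad` → no match
vii. `ad` → match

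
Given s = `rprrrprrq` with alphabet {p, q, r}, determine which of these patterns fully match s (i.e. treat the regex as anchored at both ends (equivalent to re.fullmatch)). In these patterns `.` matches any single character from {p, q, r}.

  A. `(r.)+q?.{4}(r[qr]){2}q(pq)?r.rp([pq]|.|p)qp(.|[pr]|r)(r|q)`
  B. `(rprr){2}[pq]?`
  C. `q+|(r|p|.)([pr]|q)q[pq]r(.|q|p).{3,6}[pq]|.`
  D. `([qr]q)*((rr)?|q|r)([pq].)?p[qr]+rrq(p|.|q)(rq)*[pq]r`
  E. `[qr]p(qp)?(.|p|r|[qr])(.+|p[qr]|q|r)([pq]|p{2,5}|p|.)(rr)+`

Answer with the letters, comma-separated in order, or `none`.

B

A → no match
B → match
C → no match
D → no match — must end with `r`
E → no match — must end with `rr`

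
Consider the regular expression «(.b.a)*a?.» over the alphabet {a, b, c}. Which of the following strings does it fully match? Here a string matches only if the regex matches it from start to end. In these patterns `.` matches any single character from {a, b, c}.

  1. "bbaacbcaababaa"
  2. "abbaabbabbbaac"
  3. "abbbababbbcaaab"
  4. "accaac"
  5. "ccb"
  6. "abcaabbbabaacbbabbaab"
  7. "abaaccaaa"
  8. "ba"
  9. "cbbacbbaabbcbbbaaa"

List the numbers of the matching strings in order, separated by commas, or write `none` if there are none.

1 → no match
2 → match
3 → no match
4 → no match
5 → no match
6 → no match
7 → no match
8 → no match
9 → no match

2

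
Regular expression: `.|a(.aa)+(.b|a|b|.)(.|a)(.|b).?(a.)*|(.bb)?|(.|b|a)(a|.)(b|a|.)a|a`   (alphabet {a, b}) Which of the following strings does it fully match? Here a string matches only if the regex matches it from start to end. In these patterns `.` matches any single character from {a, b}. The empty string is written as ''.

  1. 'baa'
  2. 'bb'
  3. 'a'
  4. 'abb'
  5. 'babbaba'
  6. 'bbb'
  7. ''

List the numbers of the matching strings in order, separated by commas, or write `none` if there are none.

3, 4, 6, 7

1 → no match
2 → no match
3 → match
4 → match
5 → no match
6 → match
7 → match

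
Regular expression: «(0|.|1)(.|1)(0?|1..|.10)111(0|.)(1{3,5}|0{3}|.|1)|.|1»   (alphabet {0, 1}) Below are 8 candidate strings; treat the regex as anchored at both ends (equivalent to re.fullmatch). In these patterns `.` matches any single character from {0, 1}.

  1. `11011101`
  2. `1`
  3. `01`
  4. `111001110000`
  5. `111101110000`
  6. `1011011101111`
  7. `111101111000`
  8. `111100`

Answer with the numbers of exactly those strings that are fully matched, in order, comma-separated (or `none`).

1 → match
2 → match
3 → no match
4 → match
5 → match
6 → match
7 → match
8 → no match

1, 2, 4, 5, 6, 7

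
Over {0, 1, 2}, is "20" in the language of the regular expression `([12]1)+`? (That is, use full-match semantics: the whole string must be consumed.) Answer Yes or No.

Every match must end with "1", but "20" does not.

No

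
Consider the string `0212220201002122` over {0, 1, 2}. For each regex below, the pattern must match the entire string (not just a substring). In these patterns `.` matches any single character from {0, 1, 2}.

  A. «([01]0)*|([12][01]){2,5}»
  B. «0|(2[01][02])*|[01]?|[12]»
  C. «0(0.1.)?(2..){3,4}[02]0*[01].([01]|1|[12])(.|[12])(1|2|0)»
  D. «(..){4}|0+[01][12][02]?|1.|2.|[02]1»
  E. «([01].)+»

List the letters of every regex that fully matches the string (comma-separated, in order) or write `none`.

C

A → no match
B → no match
C → match
D → no match
E → no match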